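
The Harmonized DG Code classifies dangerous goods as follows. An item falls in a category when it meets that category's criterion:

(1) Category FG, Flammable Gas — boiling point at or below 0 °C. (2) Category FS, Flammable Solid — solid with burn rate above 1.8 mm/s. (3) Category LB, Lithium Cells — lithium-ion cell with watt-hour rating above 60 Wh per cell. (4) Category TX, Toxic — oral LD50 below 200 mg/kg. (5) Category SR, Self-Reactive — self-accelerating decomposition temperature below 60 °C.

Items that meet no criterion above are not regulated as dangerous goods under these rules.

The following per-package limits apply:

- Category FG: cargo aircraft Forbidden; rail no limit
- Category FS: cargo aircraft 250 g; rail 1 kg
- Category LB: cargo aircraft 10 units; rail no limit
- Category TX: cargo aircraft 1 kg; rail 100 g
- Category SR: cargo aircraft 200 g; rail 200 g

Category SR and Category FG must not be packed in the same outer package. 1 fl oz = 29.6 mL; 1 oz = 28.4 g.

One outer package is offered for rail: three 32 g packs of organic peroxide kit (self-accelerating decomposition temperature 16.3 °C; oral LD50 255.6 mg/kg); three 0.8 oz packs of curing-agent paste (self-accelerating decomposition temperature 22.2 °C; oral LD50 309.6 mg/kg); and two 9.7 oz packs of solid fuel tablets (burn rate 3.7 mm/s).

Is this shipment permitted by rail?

Yes

Organic peroxide kit: self-accelerating decomposition temperature 16.3 °C < 60 °C → Category SR (Self-Reactive).
The curing-agent paste has self-accelerating decomposition temperature 22.2 °C, which is < 60 °C, so it is Category SR (Self-Reactive).
The solid fuel tablets have burn rate 3.7 mm/s, which is > 1.8 mm/s, so they are Category FS (Flammable Solid).
Category SR net quantity: (three 32 g packs = 96 g) + (three 0.8 oz packs = 68.16 g) = 164.16 g.
164.16 g ≤ 200 g (rail limit, Category SR) — within limit.
Category FS quantity: two 9.7 oz packs = 550.96 g.
550.96 g ≤ 1 kg (rail limit, Category FS) — within limit.
The segregation rule (Category SR with Category FG) does not apply to Category SR with Category FS.
Every hazard category is within its rail limit and no segregation rule is violated.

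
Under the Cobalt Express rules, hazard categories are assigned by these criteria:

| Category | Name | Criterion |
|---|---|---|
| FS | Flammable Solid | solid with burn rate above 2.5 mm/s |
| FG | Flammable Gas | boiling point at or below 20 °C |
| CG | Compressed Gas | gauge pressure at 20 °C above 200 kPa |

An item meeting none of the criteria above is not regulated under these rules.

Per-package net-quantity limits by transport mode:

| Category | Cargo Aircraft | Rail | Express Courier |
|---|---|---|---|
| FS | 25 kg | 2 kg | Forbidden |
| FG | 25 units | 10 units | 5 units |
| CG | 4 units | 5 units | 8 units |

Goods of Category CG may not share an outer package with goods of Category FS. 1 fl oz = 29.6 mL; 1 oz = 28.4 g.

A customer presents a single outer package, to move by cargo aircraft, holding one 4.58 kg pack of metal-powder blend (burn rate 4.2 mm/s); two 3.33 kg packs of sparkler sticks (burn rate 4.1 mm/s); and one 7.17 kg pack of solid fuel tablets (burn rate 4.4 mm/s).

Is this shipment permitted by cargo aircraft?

Yes

With burn rate 4.2 mm/s (> 2.5 mm/s), the metal-powder blend falls in Category FS.
The sparkler sticks have burn rate 4.1 mm/s, which is > 2.5 mm/s, so they are Category FS (Flammable Solid).
The solid fuel tablets have burn rate 4.4 mm/s, which is > 2.5 mm/s, so they are Category FS (Flammable Solid).
Category FS net quantity: 4.58 kg + (two 3.33 kg packs = 6.66 kg) + 7.17 kg = 18.41 kg.
18.41 kg ≤ 25 kg (cargo aircraft limit, Category FS) — within limit.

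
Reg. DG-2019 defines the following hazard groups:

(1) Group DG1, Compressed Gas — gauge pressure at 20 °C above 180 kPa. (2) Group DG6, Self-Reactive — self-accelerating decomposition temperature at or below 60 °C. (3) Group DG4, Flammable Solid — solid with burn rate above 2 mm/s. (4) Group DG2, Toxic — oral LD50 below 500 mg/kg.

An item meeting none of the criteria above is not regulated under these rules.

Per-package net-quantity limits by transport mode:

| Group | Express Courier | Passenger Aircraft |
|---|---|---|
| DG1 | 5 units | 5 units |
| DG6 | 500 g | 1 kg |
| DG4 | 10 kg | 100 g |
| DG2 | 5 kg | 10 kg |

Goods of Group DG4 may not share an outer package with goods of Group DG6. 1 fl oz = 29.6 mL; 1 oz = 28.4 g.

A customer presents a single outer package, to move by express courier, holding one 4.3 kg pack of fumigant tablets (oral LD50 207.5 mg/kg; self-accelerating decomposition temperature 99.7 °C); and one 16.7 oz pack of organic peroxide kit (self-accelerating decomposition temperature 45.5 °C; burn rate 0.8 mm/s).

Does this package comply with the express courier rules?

Fumigant tablets: oral LD50 207.5 mg/kg < 500 mg/kg → Group DG2 (Toxic).
Self-accelerating decomposition temperature 45.5 °C meets the Group DG6 criterion (Self-Reactive), so the organic peroxide kit is Group DG6.
Group DG6 quantity: one 16.7 oz pack = 474.28 g.
That is within the Group DG6 express courier limit of 500 g.
Group DG2 quantity: 4.3 kg.
4.3 kg ≤ 5 kg (express courier limit, Group DG2) — within limit.
The segregation rule (Group DG4 with Group DG6) does not apply to Group DG6 with Group DG2.
Every hazard group is within its express courier limit and no segregation rule is violated.

Yes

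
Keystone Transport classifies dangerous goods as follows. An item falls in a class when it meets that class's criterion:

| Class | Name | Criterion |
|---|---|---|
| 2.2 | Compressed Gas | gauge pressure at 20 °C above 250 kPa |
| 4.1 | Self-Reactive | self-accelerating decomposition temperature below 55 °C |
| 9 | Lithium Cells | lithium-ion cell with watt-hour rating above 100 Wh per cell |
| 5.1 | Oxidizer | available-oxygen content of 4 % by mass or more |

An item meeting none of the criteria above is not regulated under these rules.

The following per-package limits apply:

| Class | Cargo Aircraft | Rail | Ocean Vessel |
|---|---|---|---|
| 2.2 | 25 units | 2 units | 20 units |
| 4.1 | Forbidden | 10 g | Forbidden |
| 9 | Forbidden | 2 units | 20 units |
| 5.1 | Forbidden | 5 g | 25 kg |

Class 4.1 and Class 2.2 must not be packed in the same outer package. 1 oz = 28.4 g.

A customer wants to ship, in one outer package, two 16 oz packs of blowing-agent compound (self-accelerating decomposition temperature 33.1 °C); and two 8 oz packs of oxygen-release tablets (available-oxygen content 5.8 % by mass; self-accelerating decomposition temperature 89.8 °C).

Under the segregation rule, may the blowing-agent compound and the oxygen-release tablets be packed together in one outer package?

Yes

With self-accelerating decomposition temperature 33.1 °C (< 55 °C), the blowing-agent compound falls in Class 4.1.
Oxygen-release tablets: available-oxygen content 5.8 % by mass ≥ 4 % by mass → Class 5.1 (Oxidizer).
No segregation rule bars Class 4.1 with Class 5.1.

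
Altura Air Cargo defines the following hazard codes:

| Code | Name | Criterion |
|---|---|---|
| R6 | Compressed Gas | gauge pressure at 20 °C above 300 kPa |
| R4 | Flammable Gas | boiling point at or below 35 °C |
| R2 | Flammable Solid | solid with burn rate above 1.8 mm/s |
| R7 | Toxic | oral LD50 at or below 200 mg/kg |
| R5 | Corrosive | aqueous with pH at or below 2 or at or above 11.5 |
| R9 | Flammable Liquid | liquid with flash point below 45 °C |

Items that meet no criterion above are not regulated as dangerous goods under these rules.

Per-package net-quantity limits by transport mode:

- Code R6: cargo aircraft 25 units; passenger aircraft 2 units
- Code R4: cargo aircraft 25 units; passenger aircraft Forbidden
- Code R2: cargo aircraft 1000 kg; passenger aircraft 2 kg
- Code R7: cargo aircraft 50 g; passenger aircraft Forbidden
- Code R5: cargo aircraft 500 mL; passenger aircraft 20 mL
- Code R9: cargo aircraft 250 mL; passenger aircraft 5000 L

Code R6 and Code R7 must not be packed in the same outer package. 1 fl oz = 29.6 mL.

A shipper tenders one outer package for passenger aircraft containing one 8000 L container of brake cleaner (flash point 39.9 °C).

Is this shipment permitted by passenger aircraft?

Brake cleaner: flash point 39.9 °C < 45 °C → Code R9 (Flammable Liquid).
Code R9 quantity: 8000 L.
8000 L > 5000 L (passenger aircraft limit, Code R9) — over the limit.

No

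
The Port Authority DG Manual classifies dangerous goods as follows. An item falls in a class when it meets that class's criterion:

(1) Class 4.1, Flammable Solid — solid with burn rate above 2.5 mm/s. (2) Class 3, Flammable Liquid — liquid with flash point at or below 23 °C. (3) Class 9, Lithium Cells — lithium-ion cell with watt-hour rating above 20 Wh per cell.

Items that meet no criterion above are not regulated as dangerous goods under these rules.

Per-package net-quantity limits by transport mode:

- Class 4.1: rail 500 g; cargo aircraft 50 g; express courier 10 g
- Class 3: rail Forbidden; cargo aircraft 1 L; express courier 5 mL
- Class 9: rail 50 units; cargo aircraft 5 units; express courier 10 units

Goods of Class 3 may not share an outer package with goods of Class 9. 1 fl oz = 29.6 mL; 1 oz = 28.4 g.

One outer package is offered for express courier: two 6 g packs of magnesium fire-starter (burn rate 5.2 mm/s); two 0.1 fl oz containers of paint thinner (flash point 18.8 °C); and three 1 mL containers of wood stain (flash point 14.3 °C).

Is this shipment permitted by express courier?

With burn rate 5.2 mm/s (> 2.5 mm/s), the magnesium fire-starter falls in Class 4.1.
The paint thinner has flash point 18.8 °C, which is ≤ 23 °C, so it is Class 3 (Flammable Liquid).
Wood stain: flash point 14.3 °C ≤ 23 °C → Class 3 (Flammable Liquid).
Total Class 3: (two 0.1 fl oz containers = 5.92 mL) + (three 1 mL containers = 3 mL) = 8.92 mL.
8.92 mL > 5 mL (express courier limit, Class 3) — over the limit.
Class 4.1 quantity: two 6 g packs = 12 g.
12 g exceeds the express courier limit of 10 g for Class 4.1.
The segregation rule (Class 3 with Class 9) does not apply to Class 3 with Class 4.1.

No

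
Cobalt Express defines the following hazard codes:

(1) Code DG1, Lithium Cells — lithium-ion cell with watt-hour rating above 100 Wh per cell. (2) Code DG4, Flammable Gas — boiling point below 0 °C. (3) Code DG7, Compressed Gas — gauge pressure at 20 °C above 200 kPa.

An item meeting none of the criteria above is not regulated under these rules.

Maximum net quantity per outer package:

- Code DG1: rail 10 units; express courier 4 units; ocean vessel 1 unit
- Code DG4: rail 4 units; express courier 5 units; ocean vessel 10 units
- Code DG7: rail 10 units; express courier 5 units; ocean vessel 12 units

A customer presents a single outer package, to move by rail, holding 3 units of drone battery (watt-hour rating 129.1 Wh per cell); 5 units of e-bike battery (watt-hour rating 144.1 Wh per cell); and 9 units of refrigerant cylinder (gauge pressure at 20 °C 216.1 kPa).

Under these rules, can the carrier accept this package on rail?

Yes

Watt-hour rating 129.1 Wh per cell meets the Code DG1 criterion (Lithium Cells), so the drone battery is Code DG1.
E-bike battery: watt-hour rating 144.1 Wh per cell > 100 Wh per cell → Code DG1 (Lithium Cells).
Refrigerant cylinder: gauge pressure at 20 °C 216.1 kPa > 200 kPa → Code DG7 (Compressed Gas).
Code DG7 quantity: 9 units.
That is within the Code DG7 rail limit of 10 units.
Code DG1 net quantity: 3 units + 5 units = 8 units.
That is within the Code DG1 rail limit of 10 units.
Every hazard code is within its rail limit and no segregation rule is violated.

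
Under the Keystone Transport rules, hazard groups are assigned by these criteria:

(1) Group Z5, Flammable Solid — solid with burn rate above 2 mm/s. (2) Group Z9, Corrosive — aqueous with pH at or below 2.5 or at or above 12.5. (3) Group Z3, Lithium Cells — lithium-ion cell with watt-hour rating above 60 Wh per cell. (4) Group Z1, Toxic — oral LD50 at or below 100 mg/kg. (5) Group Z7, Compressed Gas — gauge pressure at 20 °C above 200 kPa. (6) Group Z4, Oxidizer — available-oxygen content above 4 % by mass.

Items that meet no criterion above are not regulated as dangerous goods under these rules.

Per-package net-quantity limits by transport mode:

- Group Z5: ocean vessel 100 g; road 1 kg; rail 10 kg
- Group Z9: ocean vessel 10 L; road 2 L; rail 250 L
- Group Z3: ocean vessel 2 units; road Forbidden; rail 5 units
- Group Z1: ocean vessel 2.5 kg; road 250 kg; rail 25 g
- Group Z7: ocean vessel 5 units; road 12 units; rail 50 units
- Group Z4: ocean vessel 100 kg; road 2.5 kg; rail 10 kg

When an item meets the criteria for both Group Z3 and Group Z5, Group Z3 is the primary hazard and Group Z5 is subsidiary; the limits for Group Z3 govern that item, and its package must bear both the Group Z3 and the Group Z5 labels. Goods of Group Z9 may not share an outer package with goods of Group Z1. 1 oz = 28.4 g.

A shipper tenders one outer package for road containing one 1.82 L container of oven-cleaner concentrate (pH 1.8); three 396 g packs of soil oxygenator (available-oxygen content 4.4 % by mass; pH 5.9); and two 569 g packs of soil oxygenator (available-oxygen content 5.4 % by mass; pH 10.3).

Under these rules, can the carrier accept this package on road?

Yes

With pH 1.8 (≤ 2.5), the oven-cleaner concentrate falls in Group Z9.
The soil oxygenator has available-oxygen content 4.4 % by mass, which is > 4 % by mass, so it is Group Z4 (Oxidizer).
Soil oxygenator: available-oxygen content 5.4 % by mass > 4 % by mass → Group Z4 (Oxidizer).
Total Group Z4: (three 396 g packs = 1.188 kg) + (two 569 g packs = 1.138 kg) = 2.326 kg.
2.326 kg ≤ 2.5 kg (road limit, Group Z4) — within limit.
Group Z9 quantity: 1.82 L.
1.82 L ≤ 2 L (road limit, Group Z9) — within limit.
The segregation rule (Group Z9 with Group Z1) does not apply to Group Z4 with Group Z9.
Every hazard group is within its road limit and no segregation rule is violated.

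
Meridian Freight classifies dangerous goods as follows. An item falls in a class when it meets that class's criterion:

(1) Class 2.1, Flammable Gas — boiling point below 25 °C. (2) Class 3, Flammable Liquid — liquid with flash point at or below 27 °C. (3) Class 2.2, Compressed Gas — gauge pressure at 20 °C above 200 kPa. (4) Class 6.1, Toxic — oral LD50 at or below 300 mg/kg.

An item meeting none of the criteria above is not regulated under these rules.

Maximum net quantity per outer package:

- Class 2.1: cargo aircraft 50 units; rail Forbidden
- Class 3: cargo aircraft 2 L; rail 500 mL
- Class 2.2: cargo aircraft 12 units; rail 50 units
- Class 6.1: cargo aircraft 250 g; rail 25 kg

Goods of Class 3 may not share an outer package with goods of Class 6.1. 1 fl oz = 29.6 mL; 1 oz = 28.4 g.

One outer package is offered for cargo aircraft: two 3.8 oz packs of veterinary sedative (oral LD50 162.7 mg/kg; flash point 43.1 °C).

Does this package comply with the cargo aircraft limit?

The veterinary sedative has oral LD50 162.7 mg/kg, which is ≤ 300 mg/kg, so it is Class 6.1 (Toxic).
Class 6.1 quantity: two 3.8 oz packs = 215.84 g.
That is within the Class 6.1 cargo aircraft limit of 250 g.

Yes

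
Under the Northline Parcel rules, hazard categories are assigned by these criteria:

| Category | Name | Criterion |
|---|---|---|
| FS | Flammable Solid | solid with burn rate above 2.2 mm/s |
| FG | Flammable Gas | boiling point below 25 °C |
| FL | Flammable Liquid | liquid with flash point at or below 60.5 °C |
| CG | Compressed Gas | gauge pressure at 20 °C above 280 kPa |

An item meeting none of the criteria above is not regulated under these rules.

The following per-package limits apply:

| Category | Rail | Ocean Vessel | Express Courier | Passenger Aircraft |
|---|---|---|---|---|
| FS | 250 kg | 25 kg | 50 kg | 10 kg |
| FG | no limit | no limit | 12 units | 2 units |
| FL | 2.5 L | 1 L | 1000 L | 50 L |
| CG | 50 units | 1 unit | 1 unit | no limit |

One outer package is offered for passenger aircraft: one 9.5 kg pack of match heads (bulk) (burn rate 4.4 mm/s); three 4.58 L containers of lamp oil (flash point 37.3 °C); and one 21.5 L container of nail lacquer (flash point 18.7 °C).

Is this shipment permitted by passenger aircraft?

Yes

Burn rate 4.4 mm/s meets the Category FS criterion (Flammable Solid), so the match heads (bulk) are Category FS.
Lamp oil: flash point 37.3 °C ≤ 60.5 °C → Category FL (Flammable Liquid).
With flash point 18.7 °C (≤ 60.5 °C), the nail lacquer falls in Category FL.
Category FL net quantity: (three 4.58 L containers = 13.74 L) + 21.5 L = 35.24 L.
35.24 L ≤ 50 L (passenger aircraft limit, Category FL) — within limit.
Category FS quantity: 9.5 kg.
9.5 kg ≤ 10 kg (passenger aircraft limit, Category FS) — within limit.
Every hazard category is within its passenger aircraft limit and no segregation rule is violated.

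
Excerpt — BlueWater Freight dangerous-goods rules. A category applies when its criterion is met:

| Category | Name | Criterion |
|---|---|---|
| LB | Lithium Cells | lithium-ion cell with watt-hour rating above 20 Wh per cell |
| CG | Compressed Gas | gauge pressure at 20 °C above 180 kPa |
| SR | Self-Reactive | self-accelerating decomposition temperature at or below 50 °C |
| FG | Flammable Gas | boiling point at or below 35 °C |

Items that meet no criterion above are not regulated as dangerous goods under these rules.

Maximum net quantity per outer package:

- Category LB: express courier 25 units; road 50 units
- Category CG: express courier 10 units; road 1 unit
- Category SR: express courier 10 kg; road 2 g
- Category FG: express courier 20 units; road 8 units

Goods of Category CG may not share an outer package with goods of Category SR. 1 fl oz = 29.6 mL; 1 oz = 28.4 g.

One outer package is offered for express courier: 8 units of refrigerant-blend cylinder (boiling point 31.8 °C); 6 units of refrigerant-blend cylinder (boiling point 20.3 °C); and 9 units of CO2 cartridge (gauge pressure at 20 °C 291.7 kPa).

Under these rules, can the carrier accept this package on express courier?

The refrigerant-blend cylinder has boiling point 31.8 °C, which is ≤ 35 °C, so it is Category FG (Flammable Gas).
With boiling point 20.3 °C (≤ 35 °C), the refrigerant-blend cylinder falls in Category FG.
CO2 cartridge: gauge pressure at 20 °C 291.7 kPa > 180 kPa → Category CG (Compressed Gas).
Category CG quantity: 9 units.
9 units ≤ 10 units (express courier limit, Category CG) — within limit.
Total Category FG: 8 units + 6 units = 14 units.
That is within the Category FG express courier limit of 20 units.
The segregation rule (Category CG with Category SR) does not apply to Category CG with Category FG.
Every hazard category is within its express courier limit and no segregation rule is violated.

Yes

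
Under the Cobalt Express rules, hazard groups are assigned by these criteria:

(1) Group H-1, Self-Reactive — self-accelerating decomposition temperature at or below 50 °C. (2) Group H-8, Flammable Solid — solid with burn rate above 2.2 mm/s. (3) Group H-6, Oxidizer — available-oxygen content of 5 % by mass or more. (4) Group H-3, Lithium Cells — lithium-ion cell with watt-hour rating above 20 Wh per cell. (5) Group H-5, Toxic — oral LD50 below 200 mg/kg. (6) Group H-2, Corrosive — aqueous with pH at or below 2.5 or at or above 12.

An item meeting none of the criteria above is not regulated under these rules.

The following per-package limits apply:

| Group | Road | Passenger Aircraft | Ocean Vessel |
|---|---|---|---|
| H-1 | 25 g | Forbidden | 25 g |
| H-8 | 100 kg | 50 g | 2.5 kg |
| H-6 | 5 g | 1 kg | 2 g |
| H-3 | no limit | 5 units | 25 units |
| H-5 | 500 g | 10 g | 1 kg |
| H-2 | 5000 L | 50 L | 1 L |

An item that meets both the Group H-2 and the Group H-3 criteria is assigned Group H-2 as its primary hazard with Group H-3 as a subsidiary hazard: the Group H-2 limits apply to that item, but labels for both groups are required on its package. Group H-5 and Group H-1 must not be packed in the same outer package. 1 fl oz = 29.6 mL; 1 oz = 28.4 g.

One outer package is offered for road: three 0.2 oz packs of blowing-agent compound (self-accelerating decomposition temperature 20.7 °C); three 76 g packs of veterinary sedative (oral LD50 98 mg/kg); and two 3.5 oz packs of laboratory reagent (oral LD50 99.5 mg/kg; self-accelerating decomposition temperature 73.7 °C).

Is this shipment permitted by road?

No

Self-accelerating decomposition temperature 20.7 °C meets the Group H-1 criterion (Self-Reactive), so the blowing-agent compound is Group H-1.
Oral LD50 98 mg/kg meets the Group H-5 criterion (Toxic), so the veterinary sedative is Group H-5.
Laboratory reagent: oral LD50 99.5 mg/kg < 200 mg/kg → Group H-5 (Toxic).
Total Group H-5: (three 76 g packs = 228 g) + (two 3.5 oz packs = 198.8 g) = 426.8 g.
That is within the Group H-5 road limit of 500 g.
Group H-1 quantity: three 0.2 oz packs = 17.04 g.
That is within the Group H-1 road limit of 25 g.
Group H-5 and Group H-1 may not share an outer package.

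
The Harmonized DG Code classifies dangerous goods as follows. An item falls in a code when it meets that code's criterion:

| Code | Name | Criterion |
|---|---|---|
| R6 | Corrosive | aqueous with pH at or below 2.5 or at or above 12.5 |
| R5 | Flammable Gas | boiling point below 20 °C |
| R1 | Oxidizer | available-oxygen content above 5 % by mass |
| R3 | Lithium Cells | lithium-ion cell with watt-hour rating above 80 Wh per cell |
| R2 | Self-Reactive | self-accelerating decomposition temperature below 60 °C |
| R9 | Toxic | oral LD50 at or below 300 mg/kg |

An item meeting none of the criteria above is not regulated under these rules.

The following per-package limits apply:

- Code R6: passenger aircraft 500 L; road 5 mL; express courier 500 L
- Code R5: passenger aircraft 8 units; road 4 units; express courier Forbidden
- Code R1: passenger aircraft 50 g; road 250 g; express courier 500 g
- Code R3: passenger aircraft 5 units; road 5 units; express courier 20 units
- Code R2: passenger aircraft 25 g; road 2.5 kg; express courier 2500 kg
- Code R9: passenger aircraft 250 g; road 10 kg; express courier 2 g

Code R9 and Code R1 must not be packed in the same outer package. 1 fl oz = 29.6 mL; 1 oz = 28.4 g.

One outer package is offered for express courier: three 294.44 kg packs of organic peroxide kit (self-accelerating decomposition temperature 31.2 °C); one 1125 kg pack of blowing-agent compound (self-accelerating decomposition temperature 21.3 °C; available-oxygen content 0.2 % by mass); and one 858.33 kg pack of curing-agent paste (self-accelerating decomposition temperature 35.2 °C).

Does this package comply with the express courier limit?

Self-accelerating decomposition temperature 31.2 °C meets the Code R2 criterion (Self-Reactive), so the organic peroxide kit is Code R2.
The blowing-agent compound has self-accelerating decomposition temperature 21.3 °C, which is < 60 °C, so it is Code R2 (Self-Reactive).
With self-accelerating decomposition temperature 35.2 °C (< 60 °C), the curing-agent paste falls in Code R2.
Total Code R2: (three 294.44 kg packs = 883.32 kg) + 1125 kg + 858.33 kg = 2866.65 kg.
2866.65 kg > 2500 kg (express courier limit, Code R2) — over the limit.

No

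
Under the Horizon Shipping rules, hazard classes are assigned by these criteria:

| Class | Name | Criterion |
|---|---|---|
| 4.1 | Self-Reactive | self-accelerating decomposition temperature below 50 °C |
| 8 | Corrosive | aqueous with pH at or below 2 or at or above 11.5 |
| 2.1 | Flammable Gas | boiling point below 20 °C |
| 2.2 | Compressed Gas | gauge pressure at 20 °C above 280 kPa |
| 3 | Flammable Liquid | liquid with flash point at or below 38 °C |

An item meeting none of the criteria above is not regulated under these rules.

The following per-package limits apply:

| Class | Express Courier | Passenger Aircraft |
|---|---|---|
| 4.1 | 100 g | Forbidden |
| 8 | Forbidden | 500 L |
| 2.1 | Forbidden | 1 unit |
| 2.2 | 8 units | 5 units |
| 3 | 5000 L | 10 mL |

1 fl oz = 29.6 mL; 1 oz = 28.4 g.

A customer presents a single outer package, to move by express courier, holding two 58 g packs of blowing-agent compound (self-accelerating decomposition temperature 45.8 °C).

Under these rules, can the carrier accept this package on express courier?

No

The blowing-agent compound has self-accelerating decomposition temperature 45.8 °C, which is < 50 °C, so it is Class 4.1 (Self-Reactive).
Class 4.1 quantity: two 58 g packs = 116 g.
116 g > 100 g (express courier limit, Class 4.1) — over the limit.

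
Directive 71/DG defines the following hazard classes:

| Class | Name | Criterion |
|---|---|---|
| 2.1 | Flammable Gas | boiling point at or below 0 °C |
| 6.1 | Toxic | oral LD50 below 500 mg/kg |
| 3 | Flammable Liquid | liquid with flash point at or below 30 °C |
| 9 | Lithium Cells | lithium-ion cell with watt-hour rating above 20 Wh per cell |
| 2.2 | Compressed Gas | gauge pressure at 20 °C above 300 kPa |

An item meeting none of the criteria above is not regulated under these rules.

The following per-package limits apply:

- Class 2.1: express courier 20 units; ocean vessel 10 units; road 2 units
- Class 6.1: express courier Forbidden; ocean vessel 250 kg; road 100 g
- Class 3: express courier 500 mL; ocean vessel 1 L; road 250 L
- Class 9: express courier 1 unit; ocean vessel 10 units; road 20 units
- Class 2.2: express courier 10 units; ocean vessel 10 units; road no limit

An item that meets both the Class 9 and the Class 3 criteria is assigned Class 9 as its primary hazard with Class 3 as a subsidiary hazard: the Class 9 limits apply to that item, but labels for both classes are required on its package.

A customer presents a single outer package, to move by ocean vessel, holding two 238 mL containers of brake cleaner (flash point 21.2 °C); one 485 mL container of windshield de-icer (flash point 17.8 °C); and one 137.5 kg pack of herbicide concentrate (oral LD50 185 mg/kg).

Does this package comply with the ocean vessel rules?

Yes

With flash point 21.2 °C (≤ 30 °C), the brake cleaner falls in Class 3.
With flash point 17.8 °C (≤ 30 °C), the windshield de-icer falls in Class 3.
With oral LD50 185 mg/kg (< 500 mg/kg), the herbicide concentrate falls in Class 6.1.
Class 3 net quantity: (two 238 mL containers = 476 mL) + 485 mL = 961 mL.
961 mL is within the ocean vessel limit of 1 L for Class 3.
Class 6.1 quantity: 137.5 kg.
That is within the Class 6.1 ocean vessel limit of 250 kg.
Every hazard class is within its ocean vessel limit and no segregation rule is violated.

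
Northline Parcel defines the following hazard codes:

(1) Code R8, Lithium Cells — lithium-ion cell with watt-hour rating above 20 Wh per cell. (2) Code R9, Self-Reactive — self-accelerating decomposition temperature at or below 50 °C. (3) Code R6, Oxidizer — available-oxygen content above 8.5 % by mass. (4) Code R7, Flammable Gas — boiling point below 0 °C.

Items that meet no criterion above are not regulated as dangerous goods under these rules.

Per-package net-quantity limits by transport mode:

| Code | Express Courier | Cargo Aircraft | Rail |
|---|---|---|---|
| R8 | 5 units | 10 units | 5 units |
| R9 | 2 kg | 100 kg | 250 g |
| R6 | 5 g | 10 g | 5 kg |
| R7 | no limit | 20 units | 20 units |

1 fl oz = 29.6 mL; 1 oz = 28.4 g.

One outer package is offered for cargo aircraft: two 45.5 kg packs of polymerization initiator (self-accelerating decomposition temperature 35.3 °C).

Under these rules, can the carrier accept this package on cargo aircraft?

Yes

The polymerization initiator has self-accelerating decomposition temperature 35.3 °C, which is ≤ 50 °C, so it is Code R9 (Self-Reactive).
Code R9 quantity: two 45.5 kg packs = 91 kg.
That is within the Code R9 cargo aircraft limit of 100 kg.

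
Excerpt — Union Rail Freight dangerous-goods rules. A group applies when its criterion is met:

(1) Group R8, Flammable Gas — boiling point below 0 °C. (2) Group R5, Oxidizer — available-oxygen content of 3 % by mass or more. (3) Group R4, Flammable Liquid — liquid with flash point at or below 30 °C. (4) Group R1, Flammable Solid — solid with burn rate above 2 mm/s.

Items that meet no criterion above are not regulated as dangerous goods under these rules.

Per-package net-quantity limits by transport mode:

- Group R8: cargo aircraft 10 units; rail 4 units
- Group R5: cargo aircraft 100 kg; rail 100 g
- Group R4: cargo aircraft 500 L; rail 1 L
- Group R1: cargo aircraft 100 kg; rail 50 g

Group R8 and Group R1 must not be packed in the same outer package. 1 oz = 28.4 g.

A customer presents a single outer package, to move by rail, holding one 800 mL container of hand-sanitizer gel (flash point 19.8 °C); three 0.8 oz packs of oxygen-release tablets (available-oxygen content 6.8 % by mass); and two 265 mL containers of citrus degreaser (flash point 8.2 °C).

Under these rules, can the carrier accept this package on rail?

No

With flash point 19.8 °C (≤ 30 °C), the hand-sanitizer gel falls in Group R4.
The oxygen-release tablets have available-oxygen content 6.8 % by mass, which is ≥ 3 % by mass, so they are Group R5 (Oxidizer).
Citrus degreaser: flash point 8.2 °C ≤ 30 °C → Group R4 (Flammable Liquid).
Total Group R4: 800 mL + (two 265 mL containers = 530 mL) = 1.33 L.
1.33 L exceeds the rail limit of 1 L for Group R4.
Group R5 quantity: three 0.8 oz packs = 68.16 g.
That is within the Group R5 rail limit of 100 g.
The segregation rule (Group R8 with Group R1) does not apply to Group R4 with Group R5.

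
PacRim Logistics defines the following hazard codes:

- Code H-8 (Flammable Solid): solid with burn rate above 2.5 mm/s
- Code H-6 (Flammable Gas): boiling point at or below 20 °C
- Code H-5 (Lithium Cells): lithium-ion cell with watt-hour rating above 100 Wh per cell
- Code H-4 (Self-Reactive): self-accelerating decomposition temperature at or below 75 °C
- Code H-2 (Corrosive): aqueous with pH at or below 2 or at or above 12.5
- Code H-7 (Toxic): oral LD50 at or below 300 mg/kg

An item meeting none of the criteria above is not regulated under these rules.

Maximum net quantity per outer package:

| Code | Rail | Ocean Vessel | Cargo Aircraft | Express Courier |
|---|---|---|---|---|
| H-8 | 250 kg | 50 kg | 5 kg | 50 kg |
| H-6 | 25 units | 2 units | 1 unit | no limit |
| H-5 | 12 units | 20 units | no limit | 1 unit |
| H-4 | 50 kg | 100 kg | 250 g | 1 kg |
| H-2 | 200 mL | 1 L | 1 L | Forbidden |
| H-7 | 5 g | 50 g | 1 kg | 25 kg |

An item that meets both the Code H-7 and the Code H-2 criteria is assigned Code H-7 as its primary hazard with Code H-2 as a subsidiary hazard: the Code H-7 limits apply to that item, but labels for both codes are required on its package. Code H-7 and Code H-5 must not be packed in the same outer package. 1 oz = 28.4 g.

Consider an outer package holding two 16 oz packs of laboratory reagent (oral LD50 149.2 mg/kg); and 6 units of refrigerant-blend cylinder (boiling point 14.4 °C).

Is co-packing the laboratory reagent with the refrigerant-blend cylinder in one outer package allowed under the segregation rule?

The laboratory reagent has oral LD50 149.2 mg/kg, which is ≤ 300 mg/kg, so it is Code H-7 (Toxic).
Boiling point 14.4 °C meets the Code H-6 criterion (Flammable Gas), so the refrigerant-blend cylinder is Code H-6.
No segregation rule bars Code H-7 with Code H-6.

Yes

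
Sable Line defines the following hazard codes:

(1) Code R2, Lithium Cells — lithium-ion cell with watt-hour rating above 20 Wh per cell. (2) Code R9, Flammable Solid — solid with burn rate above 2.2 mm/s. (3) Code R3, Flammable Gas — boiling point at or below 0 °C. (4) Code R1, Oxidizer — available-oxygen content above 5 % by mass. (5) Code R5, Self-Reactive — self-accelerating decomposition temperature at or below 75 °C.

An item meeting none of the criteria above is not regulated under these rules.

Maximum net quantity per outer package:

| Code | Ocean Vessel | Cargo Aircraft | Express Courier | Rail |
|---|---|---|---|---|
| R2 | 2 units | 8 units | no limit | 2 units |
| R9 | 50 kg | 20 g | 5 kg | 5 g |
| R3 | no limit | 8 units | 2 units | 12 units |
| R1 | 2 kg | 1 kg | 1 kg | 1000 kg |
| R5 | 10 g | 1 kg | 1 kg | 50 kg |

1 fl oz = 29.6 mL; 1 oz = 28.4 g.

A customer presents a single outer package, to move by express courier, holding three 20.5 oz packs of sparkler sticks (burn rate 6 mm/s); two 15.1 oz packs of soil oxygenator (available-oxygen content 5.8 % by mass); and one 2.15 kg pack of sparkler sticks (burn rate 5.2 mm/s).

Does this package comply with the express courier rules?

Yes

The sparkler sticks have burn rate 6 mm/s, which is > 2.2 mm/s, so they are Code R9 (Flammable Solid).
The soil oxygenator has available-oxygen content 5.8 % by mass, which is > 5 % by mass, so it is Code R1 (Oxidizer).
With burn rate 5.2 mm/s (> 2.2 mm/s), the sparkler sticks fall in Code R9.
Total Code R9: (three 20.5 oz packs = 1746.6 g) + 2.15 kg = 3896.6 g.
3896.6 g ≤ 5 kg (express courier limit, Code R9) — within limit.
Code R1 quantity: two 15.1 oz packs = 857.68 g.
That is within the Code R1 express courier limit of 1 kg.
Every hazard code is within its express courier limit and no segregation rule is violated.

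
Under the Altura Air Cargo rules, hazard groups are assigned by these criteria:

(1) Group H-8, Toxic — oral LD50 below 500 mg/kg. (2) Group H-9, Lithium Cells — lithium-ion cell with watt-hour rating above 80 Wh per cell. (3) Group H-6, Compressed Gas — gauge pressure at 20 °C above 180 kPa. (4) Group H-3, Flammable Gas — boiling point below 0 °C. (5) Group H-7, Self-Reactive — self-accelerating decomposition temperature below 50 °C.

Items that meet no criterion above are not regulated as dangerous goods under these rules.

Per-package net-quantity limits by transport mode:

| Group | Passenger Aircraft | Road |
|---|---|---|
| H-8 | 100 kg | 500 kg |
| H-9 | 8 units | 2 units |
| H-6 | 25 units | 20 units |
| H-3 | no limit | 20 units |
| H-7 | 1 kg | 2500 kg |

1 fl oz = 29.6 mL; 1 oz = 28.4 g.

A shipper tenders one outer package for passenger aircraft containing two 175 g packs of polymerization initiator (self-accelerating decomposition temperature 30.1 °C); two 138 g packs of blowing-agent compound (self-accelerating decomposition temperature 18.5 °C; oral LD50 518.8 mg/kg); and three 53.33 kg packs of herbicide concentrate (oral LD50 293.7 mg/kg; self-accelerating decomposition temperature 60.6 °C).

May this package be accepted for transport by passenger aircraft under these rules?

No

The polymerization initiator has self-accelerating decomposition temperature 30.1 °C, which is < 50 °C, so it is Group H-7 (Self-Reactive).
Self-accelerating decomposition temperature 18.5 °C meets the Group H-7 criterion (Self-Reactive), so the blowing-agent compound is Group H-7.
Herbicide concentrate: oral LD50 293.7 mg/kg < 500 mg/kg → Group H-8 (Toxic).
Total Group H-7: (two 175 g packs = 350 g) + (two 138 g packs = 276 g) = 626 g.
626 g is within the passenger aircraft limit of 1 kg for Group H-7.
Group H-8 quantity: three 53.33 kg packs = 159.99 kg.
159.99 kg > 100 kg (passenger aircraft limit, Group H-8) — over the limit.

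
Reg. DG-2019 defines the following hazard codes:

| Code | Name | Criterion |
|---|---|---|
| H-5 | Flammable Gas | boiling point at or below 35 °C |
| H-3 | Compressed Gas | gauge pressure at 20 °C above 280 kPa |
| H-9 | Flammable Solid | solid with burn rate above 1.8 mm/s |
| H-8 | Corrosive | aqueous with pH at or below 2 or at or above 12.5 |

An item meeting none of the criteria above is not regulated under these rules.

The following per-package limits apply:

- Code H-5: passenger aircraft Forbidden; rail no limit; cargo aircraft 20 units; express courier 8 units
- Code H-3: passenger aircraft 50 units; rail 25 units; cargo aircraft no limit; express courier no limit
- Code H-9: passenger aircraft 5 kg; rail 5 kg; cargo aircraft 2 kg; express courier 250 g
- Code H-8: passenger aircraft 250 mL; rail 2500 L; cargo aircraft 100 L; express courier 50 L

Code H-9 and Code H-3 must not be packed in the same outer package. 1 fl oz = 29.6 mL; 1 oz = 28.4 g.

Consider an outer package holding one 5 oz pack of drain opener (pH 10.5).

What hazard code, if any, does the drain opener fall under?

pH 10.5 is between 2 and 12.5, so Code H-8 does not apply.
No criterion is met, so the item is not regulated.

Not regulated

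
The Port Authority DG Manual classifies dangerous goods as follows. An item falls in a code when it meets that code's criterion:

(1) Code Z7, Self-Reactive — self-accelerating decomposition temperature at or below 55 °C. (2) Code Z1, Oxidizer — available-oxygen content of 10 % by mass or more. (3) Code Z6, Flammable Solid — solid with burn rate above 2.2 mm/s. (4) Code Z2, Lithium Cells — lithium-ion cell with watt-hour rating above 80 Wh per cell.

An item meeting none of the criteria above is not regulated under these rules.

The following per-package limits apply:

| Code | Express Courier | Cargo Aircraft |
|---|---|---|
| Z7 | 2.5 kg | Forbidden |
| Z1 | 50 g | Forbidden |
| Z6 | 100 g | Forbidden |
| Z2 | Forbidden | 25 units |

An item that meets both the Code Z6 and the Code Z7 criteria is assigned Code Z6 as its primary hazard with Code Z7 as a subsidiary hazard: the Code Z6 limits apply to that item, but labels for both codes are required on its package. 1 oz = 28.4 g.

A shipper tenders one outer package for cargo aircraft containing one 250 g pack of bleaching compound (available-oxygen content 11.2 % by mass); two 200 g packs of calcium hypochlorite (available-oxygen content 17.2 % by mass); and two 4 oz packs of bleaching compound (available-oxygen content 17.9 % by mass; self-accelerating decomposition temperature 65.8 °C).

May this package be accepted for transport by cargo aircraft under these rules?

No

Bleaching compound: available-oxygen content 11.2 % by mass ≥ 10 % by mass → Code Z1 (Oxidizer).
Available-oxygen content 17.2 % by mass meets the Code Z1 criterion (Oxidizer), so the calcium hypochlorite is Code Z1.
The bleaching compound has available-oxygen content 17.9 % by mass, which is ≥ 10 % by mass, so it is Code Z1 (Oxidizer).
Code Z1 net quantity: 250 g + (two 200 g packs = 400 g) + (two 4 oz packs = 227.2 g) = 877.2 g.
Code Z1 is Forbidden by cargo aircraft.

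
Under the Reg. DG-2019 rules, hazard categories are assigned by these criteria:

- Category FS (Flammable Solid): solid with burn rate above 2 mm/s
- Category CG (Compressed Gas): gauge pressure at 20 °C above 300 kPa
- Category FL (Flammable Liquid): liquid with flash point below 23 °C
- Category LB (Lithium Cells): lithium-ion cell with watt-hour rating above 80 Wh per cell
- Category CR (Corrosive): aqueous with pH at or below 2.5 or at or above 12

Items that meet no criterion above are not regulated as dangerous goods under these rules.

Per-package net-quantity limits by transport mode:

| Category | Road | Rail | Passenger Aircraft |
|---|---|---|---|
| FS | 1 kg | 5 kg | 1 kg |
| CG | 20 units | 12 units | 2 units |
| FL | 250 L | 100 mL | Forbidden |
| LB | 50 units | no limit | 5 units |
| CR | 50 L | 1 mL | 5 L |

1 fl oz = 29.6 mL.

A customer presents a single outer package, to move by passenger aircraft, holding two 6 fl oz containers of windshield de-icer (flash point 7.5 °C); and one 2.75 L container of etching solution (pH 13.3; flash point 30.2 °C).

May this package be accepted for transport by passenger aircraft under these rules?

Windshield de-icer: flash point 7.5 °C < 23 °C → Category FL (Flammable Liquid).
The etching solution has pH 13.3, which is ≥ 12, so it is Category CR (Corrosive).
Category FL quantity: two 6 fl oz containers = 355.2 mL.
Category FL is Forbidden by passenger aircraft.
Category CR quantity: 2.75 L.
That is within the Category CR passenger aircraft limit of 5 L.

No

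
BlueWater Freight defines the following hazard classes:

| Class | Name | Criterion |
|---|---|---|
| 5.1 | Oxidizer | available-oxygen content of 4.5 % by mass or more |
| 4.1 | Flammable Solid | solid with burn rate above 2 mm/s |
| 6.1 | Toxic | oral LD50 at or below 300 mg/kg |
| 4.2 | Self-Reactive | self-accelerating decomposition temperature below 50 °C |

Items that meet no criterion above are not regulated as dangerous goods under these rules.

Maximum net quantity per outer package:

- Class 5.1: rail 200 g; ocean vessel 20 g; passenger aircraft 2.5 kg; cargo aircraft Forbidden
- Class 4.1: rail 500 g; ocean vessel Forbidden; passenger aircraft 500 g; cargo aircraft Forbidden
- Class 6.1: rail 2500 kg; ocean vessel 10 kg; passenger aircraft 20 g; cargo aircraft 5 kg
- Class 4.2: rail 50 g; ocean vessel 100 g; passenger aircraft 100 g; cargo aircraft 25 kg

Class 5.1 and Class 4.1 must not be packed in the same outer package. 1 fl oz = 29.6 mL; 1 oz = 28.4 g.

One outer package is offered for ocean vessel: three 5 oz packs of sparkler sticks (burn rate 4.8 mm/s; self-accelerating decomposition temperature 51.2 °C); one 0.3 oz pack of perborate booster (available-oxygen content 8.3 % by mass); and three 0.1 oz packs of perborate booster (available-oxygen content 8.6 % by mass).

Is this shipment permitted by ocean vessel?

Sparkler sticks: burn rate 4.8 mm/s > 2 mm/s → Class 4.1 (Flammable Solid).
The perborate booster has available-oxygen content 8.3 % by mass, which is ≥ 4.5 % by mass, so it is Class 5.1 (Oxidizer).
The perborate booster has available-oxygen content 8.6 % by mass, which is ≥ 4.5 % by mass, so it is Class 5.1 (Oxidizer).
Total Class 5.1: (one 0.3 oz pack = 8.52 g) + (three 0.1 oz packs = 8.52 g) = 17.04 g.
17.04 g ≤ 20 g (ocean vessel limit, Class 5.1) — within limit.
Class 4.1 quantity: three 5 oz packs = 426 g.
Class 4.1 is Forbidden by ocean vessel.
Class 5.1 and Class 4.1 may not share an outer package.

No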